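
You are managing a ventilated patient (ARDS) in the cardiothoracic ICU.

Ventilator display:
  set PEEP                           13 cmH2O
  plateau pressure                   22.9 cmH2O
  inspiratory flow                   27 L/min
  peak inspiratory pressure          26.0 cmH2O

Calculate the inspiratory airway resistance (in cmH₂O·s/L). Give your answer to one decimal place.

Flow: 27 L/min ÷ 60 = 0.45 L/s.
Raw = (PIP − Pplat) / flow = (26.0 − 22.9) / 0.45 = 3.1 / 0.45 = 6.889 cmH2O·s/L.

6.9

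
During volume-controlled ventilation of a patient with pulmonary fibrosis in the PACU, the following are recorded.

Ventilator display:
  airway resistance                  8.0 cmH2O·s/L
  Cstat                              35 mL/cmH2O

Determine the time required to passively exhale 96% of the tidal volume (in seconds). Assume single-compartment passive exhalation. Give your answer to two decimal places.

0.90

τ = R × C = 8.0 × 35 mL/cmH2O = 8.0 × 0.035 L/cmH2O = 0.28 s.
Exhaled fraction f = 1 − e^(−t/τ) → t = −τ·ln(1 − f) = −0.28·ln(0.04) = 0.9013 s.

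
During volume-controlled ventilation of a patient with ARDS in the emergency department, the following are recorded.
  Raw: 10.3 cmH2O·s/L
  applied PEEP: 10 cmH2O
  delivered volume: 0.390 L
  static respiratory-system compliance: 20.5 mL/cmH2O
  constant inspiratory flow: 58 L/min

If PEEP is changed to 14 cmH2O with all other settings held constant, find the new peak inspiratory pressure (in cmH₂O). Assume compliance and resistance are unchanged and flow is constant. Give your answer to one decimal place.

43.0

Flow: 58 L/min ÷ 60 = 0.9667 L/s.
PIP = Vt/C + R·V̇ + PEEP (constant-flow equation of motion).
Only the baseline term changes: ΔPIP = ΔPEEP = 14 − 10 = 4.0 cmH2O.
Original PIP = 390/20.5 + 10.3×0.9667 + 10 = 38.981 cmH2O; new PIP = 38.981 + (4.0) = 42.981 cmH2O.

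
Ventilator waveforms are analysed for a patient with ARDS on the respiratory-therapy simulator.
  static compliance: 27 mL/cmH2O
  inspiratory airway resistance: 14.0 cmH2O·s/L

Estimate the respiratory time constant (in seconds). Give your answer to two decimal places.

τ = R × C = 14.0 × 27 mL/cmH2O = 14.0 × 0.027 L/cmH2O = 0.378 s.

0.38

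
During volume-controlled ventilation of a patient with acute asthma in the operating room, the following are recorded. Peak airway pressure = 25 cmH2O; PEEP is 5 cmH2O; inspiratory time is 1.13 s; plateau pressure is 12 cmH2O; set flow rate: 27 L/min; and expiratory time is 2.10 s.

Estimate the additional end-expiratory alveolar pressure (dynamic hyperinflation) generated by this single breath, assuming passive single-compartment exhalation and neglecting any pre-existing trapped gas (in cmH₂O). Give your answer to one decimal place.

2.6

Flow: 27 L/min ÷ 60 = 0.45 L/s.
Vt = flow × Ti = 0.45 L/s × 1.13 s × 1000 mL/L = 508.5 mL.
R = (PIP − Pplat)/V̇ = (25 − 12) / 0.45 = 13.0/0.45 = 28.889 cmH2O·s/L.
C = Vt/(Pplat − PEEP) = 508.5 / (12 − 5) = 508.5/7.0 = 72.643 mL/cmH2O.
τ = R × C = 28.889 × 0.07264 L/cmH2O = 2.098 s.
Fraction remaining = e^(−Te/τ) = e^(−2.10/2.098) = 0.3675; trapped volume = 508.5 × 0.3675 = 186.87 mL.
Additional alveolar pressure from trapping ≈ V_trapped / C = 186.87 / 72.643 = 2.572 cmH2O.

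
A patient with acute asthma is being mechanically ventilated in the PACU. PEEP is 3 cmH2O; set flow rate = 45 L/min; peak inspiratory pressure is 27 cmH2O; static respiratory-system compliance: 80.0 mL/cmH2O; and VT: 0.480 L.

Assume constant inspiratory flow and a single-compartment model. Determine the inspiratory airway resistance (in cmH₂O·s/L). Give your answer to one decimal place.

24.0

Flow: 45 L/min ÷ 60 = 0.75 L/s.
Equation of motion (constant flow): PIP = Vt/C + R·V̇ + PEEP.
R·V̇ = PIP − Vt/C − PEEP = 27 − 480/80.0 − 3 = 27 − 6.0 − 3 = 18.0 cmH2O.
R = 18.0 / 0.75 = 24.0 cmH2O·s/L.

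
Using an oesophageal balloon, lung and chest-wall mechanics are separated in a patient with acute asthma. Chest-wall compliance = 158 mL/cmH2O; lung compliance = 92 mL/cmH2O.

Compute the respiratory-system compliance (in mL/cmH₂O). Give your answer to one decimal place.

Lung and chest wall are elastances in series: 1/Crs = 1/CL + 1/Ccw.
1/Crs = 1/92 + 1/158 = 0.0172.
Crs = 58.14 mL/cmH2O.

58.1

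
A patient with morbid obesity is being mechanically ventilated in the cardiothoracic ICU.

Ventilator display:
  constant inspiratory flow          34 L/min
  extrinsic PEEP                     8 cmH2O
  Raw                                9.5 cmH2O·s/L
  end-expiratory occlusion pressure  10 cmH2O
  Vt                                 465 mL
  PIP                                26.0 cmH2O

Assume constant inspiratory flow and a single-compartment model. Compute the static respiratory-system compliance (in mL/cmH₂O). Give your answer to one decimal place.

43.8

Flow: 34 L/min ÷ 60 = 0.5667 L/s.
Total PEEP = 10 cmH2O (set 8 + intrinsic 2); this is the baseline alveolar pressure.
Equation of motion (constant flow): PIP = Vt/C + R·V̇ + PEEP.
Vt/C = PIP − R·V̇ − PEEP = 26.0 − 9.5×0.5667 − 10 = 26.0 − 5.384 − 10 = 10.616 cmH2O.
C = Vt / 10.616 = 465 / 10.616 = 43.802 mL/cmH2O.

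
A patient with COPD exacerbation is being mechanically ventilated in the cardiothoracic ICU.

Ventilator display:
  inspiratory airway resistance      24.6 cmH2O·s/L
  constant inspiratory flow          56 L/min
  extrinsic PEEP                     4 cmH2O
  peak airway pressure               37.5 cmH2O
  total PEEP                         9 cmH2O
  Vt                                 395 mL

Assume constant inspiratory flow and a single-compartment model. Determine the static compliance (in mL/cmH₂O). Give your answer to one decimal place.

Flow: 56 L/min ÷ 60 = 0.9333 L/s.
Total PEEP = 9 cmH2O (set 4 + intrinsic 5); this is the baseline alveolar pressure.
Equation of motion (constant flow): PIP = Vt/C + R·V̇ + PEEP.
Vt/C = PIP − R·V̇ − PEEP = 37.5 − 24.6×0.9333 − 9 = 37.5 − 22.959 − 9 = 5.541 cmH2O.
C = Vt / 5.541 = 395 / 5.541 = 71.287 mL/cmH2O.

71.3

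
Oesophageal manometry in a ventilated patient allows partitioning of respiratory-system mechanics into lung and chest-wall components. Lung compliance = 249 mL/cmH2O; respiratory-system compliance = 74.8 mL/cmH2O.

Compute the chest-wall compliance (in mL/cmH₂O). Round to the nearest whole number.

107

1/Ccw = 1/Crs − 1/CL.
1/Ccw = 1/74.8 − 1/249 = 0.009353.
Ccw = 106.92 mL/cmH2O.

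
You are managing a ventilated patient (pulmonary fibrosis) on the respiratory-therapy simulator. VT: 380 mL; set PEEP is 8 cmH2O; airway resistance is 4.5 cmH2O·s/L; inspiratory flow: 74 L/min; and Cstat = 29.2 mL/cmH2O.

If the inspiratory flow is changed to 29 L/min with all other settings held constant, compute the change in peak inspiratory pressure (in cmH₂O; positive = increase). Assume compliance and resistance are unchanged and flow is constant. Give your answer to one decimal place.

Flow: 74 L/min ÷ 60 = 1.2333 L/s.
New flow: 29 L/min ÷ 60 = 0.4833 L/s.
PIP = Vt/C + R·V̇ + PEEP (constant-flow equation of motion).
Only the resistive term changes: ΔPIP = R × ΔV̇ = 4.5 × (0.4833 − 1.2333) = 4.5 × -0.75 = -3.375 cmH2O.

-3.4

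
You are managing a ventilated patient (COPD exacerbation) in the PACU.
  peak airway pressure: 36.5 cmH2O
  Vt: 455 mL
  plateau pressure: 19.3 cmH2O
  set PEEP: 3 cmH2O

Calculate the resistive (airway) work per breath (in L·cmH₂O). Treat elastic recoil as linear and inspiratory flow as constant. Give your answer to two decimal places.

7.83

With constant inspiratory flow the resistive pressure is constant at PIP − Pplat = 36.5 − 19.3 = 17.2 cmH2O, so resistive work = 17.2 × 0.455 = 7.826 L·cmH2O.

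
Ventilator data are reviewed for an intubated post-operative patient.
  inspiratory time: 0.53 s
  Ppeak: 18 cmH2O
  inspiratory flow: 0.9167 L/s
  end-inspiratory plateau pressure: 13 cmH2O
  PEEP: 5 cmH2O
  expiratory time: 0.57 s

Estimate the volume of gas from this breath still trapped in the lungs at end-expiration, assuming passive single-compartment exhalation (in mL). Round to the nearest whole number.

87

Vt = flow × Ti = 0.9167 L/s × 0.53 s × 1000 mL/L = 485.85 mL.
R = (PIP − Pplat)/V̇ = (18 − 13) / 0.9167 = 5.0/0.9167 = 5.454 cmH2O·s/L.
C = Vt/(Pplat − PEEP) = 485.85 / (13 − 5) = 485.85/8.0 = 60.731 mL/cmH2O.
τ = R × C = 5.454 × 0.06073 L/cmH2O = 0.3312 s.
Fraction remaining = e^(−Te/τ) = e^(−0.57/0.3312) = 0.1789.
Trapped volume = 485.85 × 0.1789 = 86.919 mL.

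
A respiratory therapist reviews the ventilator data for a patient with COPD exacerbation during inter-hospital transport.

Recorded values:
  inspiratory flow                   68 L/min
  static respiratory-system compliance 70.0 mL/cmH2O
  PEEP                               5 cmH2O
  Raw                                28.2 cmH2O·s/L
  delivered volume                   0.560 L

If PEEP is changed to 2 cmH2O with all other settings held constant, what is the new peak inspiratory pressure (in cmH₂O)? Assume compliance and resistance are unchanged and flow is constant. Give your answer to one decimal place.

42.0

Flow: 68 L/min ÷ 60 = 1.1333 L/s.
PIP = Vt/C + R·V̇ + PEEP (constant-flow equation of motion).
Only the baseline term changes: ΔPIP = ΔPEEP = 2 − 5 = -3.0 cmH2O.
Original PIP = 560/70.0 + 28.2×1.1333 + 5 = 44.959 cmH2O; new PIP = 44.959 + (-3.0) = 41.959 cmH2O.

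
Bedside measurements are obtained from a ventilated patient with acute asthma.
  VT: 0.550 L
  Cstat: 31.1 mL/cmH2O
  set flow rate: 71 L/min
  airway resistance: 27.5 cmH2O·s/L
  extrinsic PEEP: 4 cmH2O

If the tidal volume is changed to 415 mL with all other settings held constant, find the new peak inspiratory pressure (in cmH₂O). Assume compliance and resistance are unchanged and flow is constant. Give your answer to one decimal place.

Flow: 71 L/min ÷ 60 = 1.1833 L/s.
PIP = Vt/C + R·V̇ + PEEP (constant-flow equation of motion).
Only the elastic term changes: ΔPIP = ΔVt / C = (415 − 550) / 31.1 = -4.341 cmH2O.
Original PIP = 550/31.1 + 27.5×1.1833 + 4 = 54.226 cmH2O; new PIP = 54.226 + (-4.341) = 49.885 cmH2O.

49.9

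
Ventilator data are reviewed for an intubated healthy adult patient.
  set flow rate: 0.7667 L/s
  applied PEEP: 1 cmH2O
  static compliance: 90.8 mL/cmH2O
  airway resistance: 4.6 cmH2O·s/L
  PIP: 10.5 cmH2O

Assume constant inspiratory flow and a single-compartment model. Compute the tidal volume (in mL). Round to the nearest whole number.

542

Equation of motion (constant flow): PIP = Vt/C + R·V̇ + PEEP.
Vt/C = PIP − R·V̇ − PEEP = 10.5 − 3.527 − 1 = 5.973 cmH2O.
Vt = C × 5.973 = 90.8 × 5.973 = 542.35 mL.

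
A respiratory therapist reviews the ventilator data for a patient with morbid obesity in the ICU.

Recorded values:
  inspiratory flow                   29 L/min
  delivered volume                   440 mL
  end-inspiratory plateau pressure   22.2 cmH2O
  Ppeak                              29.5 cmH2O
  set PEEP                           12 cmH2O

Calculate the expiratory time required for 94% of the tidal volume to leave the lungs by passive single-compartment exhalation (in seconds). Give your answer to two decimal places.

Flow: 29 L/min ÷ 60 = 0.4833 L/s.
R = (PIP − Pplat)/V̇ = (29.5 − 22.2) / 0.4833 = 7.3/0.4833 = 15.104 cmH2O·s/L.
C = Vt/(Pplat − PEEP) = 440.0 / (22.2 − 12) = 440.0/10.2 = 43.137 mL/cmH2O.
τ = R × C = 15.104 × 0.04314 L/cmH2O = 0.6516 s.
t = −τ·ln(1 − 0.94) = −0.6516·ln(0.06) = 1.833 s.

1.83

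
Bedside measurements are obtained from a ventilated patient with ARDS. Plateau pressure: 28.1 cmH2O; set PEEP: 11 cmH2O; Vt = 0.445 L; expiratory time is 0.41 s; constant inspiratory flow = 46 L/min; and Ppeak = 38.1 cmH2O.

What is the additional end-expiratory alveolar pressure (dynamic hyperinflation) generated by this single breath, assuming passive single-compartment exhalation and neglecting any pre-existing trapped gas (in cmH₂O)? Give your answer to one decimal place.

Flow: 46 L/min ÷ 60 = 0.7667 L/s.
R = (PIP − Pplat)/V̇ = (38.1 − 28.1) / 0.7667 = 10.0/0.7667 = 13.043 cmH2O·s/L.
C = Vt/(Pplat − PEEP) = 445.0 / (28.1 − 11) = 445.0/17.1 = 26.023 mL/cmH2O.
τ = R × C = 13.043 × 0.02602 L/cmH2O = 0.3394 s.
Fraction remaining = e^(−Te/τ) = e^(−0.41/0.3394) = 0.2988; trapped volume = 445.0 × 0.2988 = 132.97 mL.
Additional alveolar pressure from trapping ≈ V_trapped / C = 132.97 / 26.023 = 5.11 cmH2O.

5.1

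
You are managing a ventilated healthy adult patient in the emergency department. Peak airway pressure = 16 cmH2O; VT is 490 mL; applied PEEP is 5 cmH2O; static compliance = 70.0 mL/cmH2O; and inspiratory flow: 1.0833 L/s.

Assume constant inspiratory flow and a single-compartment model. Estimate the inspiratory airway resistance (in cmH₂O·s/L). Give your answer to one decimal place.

Equation of motion (constant flow): PIP = Vt/C + R·V̇ + PEEP.
R·V̇ = PIP − Vt/C − PEEP = 16 − 490/70.0 − 5 = 16 − 7.0 − 5 = 4.0 cmH2O.
R = 4.0 / 1.0833 = 3.692 cmH2O·s/L.

3.7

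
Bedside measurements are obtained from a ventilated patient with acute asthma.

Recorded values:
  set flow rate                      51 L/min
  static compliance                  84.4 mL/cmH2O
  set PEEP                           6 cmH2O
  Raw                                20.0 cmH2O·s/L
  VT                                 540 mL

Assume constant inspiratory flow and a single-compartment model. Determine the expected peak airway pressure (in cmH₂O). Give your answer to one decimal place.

Flow: 51 L/min ÷ 60 = 0.85 L/s.
Equation of motion (constant flow): PIP = Vt/C + R·V̇ + PEEP.
PIP = 540/84.4 + 20.0×0.85 + 6 = 6.398 + 17.0 + 6 = 29.398 cmH2O.

29.4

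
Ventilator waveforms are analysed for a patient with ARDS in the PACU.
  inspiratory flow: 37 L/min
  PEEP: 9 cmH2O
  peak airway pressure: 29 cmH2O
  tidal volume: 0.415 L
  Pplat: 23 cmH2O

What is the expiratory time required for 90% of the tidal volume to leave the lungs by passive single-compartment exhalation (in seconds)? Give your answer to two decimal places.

Flow: 37 L/min ÷ 60 = 0.6167 L/s.
R = (PIP − Pplat)/V̇ = (29 − 23) / 0.6167 = 6.0/0.6167 = 9.729 cmH2O·s/L.
C = Vt/(Pplat − PEEP) = 415.0 / (23 − 9) = 415.0/14.0 = 29.643 mL/cmH2O.
τ = R × C = 9.729 × 0.02964 L/cmH2O = 0.2884 s.
t = −τ·ln(1 − 0.90) = −0.2884·ln(0.1) = 0.6641 s.

0.66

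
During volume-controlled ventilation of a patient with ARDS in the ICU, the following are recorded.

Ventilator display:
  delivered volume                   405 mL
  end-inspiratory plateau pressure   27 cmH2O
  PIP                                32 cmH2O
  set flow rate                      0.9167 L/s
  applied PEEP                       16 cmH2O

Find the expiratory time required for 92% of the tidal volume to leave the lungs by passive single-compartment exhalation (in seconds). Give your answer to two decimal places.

R = (PIP − Pplat)/V̇ = (32 − 27) / 0.9167 = 5.0/0.9167 = 5.454 cmH2O·s/L.
C = Vt/(Pplat − PEEP) = 405.0 / (27 − 16) = 405.0/11.0 = 36.818 mL/cmH2O.
τ = R × C = 5.454 × 0.03682 L/cmH2O = 0.2008 s.
t = −τ·ln(1 − 0.92) = −0.2008·ln(0.08) = 0.5072 s.

0.51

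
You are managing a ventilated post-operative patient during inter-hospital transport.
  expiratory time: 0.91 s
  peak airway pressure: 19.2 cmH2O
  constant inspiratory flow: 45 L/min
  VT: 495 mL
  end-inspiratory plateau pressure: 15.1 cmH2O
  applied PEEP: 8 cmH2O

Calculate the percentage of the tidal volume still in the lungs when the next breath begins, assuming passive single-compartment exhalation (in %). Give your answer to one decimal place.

9.2

Flow: 45 L/min ÷ 60 = 0.75 L/s.
R = (PIP − Pplat)/V̇ = (19.2 − 15.1) / 0.75 = 4.1/0.75 = 5.467 cmH2O·s/L.
C = Vt/(Pplat − PEEP) = 495.0 / (15.1 − 8) = 495.0/7.1 = 69.718 mL/cmH2O.
τ = R × C = 5.467 × 0.06972 L/cmH2O = 0.3812 s.
Fraction remaining at end-expiration = e^(−Te/τ) = e^(−0.91/0.3812) = 0.09189 → 9.189%.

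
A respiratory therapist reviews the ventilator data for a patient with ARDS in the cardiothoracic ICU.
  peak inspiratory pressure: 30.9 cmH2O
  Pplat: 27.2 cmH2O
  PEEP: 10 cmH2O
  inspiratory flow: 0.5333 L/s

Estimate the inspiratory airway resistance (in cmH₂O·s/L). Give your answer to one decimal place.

6.9

Raw = (PIP − Pplat) / flow = (30.9 − 27.2) / 0.5333 = 3.7 / 0.5333 = 6.938 cmH2O·s/L.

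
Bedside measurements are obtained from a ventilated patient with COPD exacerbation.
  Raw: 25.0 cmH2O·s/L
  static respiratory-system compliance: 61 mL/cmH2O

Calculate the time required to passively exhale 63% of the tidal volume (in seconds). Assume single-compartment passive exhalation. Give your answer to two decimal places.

τ = R × C = 25.0 × 61 mL/cmH2O = 25.0 × 0.061 L/cmH2O = 1.525 s.
Exhaled fraction f = 1 − e^(−t/τ) → t = −τ·ln(1 − f) = −1.525·ln(0.37) = 1.516 s.

1.52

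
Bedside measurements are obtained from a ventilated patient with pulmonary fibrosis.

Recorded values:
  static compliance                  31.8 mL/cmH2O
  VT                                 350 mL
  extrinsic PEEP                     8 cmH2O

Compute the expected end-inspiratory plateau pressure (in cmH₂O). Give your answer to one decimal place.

19.0

Pplat = PEEP + Vt / Cstat = 8 + 350 / 31.8 = 8 + 11.006 = 19.006 cmH2O.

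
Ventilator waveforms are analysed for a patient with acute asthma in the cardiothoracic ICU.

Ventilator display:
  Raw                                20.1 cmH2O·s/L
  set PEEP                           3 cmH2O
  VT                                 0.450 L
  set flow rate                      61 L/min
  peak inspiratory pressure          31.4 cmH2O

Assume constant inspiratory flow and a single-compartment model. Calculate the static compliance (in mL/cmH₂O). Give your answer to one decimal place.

Flow: 61 L/min ÷ 60 = 1.0167 L/s.
Equation of motion (constant flow): PIP = Vt/C + R·V̇ + PEEP.
Vt/C = PIP − R·V̇ − PEEP = 31.4 − 20.1×1.0167 − 3 = 31.4 − 20.436 − 3 = 7.964 cmH2O.
C = Vt / 7.964 = 450 / 7.964 = 56.504 mL/cmH2O.

56.5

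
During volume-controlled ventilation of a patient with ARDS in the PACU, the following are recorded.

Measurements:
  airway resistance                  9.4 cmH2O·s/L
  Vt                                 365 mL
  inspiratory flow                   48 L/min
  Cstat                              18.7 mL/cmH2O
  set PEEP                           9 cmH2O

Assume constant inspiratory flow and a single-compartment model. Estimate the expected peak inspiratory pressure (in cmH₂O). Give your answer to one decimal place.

36.0

Flow: 48 L/min ÷ 60 = 0.8 L/s.
Equation of motion (constant flow): PIP = Vt/C + R·V̇ + PEEP.
PIP = 365/18.7 + 9.4×0.8 + 9 = 19.519 + 7.52 + 9 = 36.039 cmH2O.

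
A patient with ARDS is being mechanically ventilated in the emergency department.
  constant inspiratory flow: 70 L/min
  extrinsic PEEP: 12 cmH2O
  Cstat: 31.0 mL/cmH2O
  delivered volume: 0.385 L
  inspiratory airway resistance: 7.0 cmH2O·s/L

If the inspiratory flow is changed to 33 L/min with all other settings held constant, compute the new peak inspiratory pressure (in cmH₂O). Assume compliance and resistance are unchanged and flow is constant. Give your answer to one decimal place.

28.3

Flow: 70 L/min ÷ 60 = 1.1667 L/s.
New flow: 33 L/min ÷ 60 = 0.55 L/s.
PIP = Vt/C + R·V̇ + PEEP (constant-flow equation of motion).
Only the resistive term changes: ΔPIP = R × ΔV̇ = 7.0 × (0.55 − 1.1667) = 7.0 × -0.6167 = -4.317 cmH2O.
Original PIP = 385/31.0 + 7.0×1.1667 + 12 = 32.586 cmH2O; new PIP = 32.586 + (-4.317) = 28.269 cmH2O.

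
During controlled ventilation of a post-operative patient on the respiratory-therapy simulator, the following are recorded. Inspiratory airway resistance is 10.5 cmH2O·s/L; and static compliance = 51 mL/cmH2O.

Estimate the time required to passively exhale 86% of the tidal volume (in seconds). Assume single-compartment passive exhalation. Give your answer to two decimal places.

1.05

τ = R × C = 10.5 × 51 mL/cmH2O = 10.5 × 0.051 L/cmH2O = 0.5355 s.
Exhaled fraction f = 1 − e^(−t/τ) → t = −τ·ln(1 − f) = −0.5355·ln(0.14) = 1.053 s.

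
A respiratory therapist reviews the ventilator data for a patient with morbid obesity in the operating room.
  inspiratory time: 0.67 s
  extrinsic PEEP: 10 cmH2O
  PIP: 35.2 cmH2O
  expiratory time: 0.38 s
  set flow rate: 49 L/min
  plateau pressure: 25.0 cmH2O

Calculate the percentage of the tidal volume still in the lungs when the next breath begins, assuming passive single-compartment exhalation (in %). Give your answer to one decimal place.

43.4

Flow: 49 L/min ÷ 60 = 0.8167 L/s.
Vt = flow × Ti = 0.8167 L/s × 0.67 s × 1000 mL/L = 547.19 mL.
R = (PIP − Pplat)/V̇ = (35.2 − 25.0) / 0.8167 = 10.2/0.8167 = 12.489 cmH2O·s/L.
C = Vt/(Pplat − PEEP) = 547.19 / (25.0 − 10) = 547.19/15.0 = 36.479 mL/cmH2O.
τ = R × C = 12.489 × 0.03648 L/cmH2O = 0.4556 s.
Fraction remaining at end-expiration = e^(−Te/τ) = e^(−0.38/0.4556) = 0.4343 → 43.43%.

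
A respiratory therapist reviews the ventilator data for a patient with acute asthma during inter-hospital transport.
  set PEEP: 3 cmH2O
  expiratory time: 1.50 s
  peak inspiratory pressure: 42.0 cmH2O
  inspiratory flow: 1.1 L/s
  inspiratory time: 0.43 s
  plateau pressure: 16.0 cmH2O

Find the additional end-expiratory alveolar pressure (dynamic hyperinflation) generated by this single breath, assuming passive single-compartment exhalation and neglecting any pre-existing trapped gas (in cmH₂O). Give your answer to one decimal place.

2.3

Vt = flow × Ti = 1.1 L/s × 0.43 s × 1000 mL/L = 473.0 mL.
R = (PIP − Pplat)/V̇ = (42.0 − 16.0) / 1.1 = 26.0/1.1 = 23.636 cmH2O·s/L.
C = Vt/(Pplat − PEEP) = 473.0 / (16.0 − 3) = 473.0/13.0 = 36.385 mL/cmH2O.
τ = R × C = 23.636 × 0.03639 L/cmH2O = 0.8601 s.
Fraction remaining = e^(−Te/τ) = e^(−1.50/0.8601) = 0.1748; trapped volume = 473.0 × 0.1748 = 82.68 mL.
Additional alveolar pressure from trapping ≈ V_trapped / C = 82.68 / 36.385 = 2.272 cmH2O.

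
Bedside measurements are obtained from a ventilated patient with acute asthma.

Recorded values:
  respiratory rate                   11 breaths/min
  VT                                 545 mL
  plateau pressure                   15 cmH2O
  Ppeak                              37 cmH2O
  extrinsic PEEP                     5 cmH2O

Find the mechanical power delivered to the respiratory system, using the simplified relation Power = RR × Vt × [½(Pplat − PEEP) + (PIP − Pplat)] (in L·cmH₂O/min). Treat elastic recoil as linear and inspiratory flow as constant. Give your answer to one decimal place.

161.9

Per-breath work = Vt × [½(Pplat−PEEP) + (PIP−Pplat)] = 0.545 × [0.5×10.0 + 22.0] = 0.545 × 27.0 = 14.715 L·cmH2O.
Power = 11 × 14.715 = 161.87 L·cmH2O/min.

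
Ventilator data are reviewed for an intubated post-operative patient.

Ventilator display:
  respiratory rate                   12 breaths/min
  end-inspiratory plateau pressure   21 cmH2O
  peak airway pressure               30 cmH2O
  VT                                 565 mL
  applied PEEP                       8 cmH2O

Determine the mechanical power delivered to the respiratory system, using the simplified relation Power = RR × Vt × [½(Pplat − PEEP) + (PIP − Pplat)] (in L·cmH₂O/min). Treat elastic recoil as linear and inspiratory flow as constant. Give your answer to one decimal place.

105.1

Per-breath work = Vt × [½(Pplat−PEEP) + (PIP−Pplat)] = 0.565 × [0.5×13.0 + 9.0] = 0.565 × 15.5 = 8.758 L·cmH2O.
Power = 12 × 8.758 = 105.1 L·cmH2O/min.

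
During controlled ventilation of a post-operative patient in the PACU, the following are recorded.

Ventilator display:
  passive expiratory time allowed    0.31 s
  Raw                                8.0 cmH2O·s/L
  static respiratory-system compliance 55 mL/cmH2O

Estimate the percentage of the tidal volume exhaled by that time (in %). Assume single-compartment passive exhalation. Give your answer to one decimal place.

50.6

τ = R × C = 8.0 × 55 mL/cmH2O = 8.0 × 0.055 L/cmH2O = 0.44 s.
Passive exhalation: V(t)/V₀ = e^(−t/τ) = e^(−0.31/0.44) = 0.4943.
Fraction exhaled = 1 − 0.4943 = 0.5057 → 50.57%.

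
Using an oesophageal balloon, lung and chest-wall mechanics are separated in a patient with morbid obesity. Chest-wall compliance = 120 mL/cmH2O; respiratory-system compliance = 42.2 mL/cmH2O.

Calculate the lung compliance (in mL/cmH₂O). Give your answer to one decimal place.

1/CL = 1/Crs − 1/Ccw.
1/CL = 1/42.2 − 1/120 = 0.01536.
CL = 65.104 mL/cmH2O.

65.1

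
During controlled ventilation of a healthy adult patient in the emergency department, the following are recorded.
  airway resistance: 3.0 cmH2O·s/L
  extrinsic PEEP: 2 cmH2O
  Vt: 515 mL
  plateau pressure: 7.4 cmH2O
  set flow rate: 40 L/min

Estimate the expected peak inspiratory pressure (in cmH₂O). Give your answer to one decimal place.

9.4

Flow: 40 L/min ÷ 60 = 0.6667 L/s.
PIP = Pplat + Raw × flow = 7.4 + 3.0 × 0.6667 = 7.4 + 2.0 = 9.4 cmH2O.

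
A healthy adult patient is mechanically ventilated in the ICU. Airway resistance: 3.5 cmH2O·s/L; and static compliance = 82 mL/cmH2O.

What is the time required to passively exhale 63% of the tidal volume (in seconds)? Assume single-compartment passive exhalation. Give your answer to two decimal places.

τ = R × C = 3.5 × 82 mL/cmH2O = 3.5 × 0.082 L/cmH2O = 0.287 s.
Exhaled fraction f = 1 − e^(−t/τ) → t = −τ·ln(1 − f) = −0.287·ln(0.37) = 0.2854 s.

0.29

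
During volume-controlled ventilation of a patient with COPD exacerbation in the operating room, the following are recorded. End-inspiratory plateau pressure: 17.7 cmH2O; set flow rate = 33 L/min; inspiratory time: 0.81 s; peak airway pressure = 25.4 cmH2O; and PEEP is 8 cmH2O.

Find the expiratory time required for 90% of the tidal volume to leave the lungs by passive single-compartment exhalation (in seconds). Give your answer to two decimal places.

1.48

Flow: 33 L/min ÷ 60 = 0.55 L/s.
Vt = flow × Ti = 0.55 L/s × 0.81 s × 1000 mL/L = 445.5 mL.
R = (PIP − Pplat)/V̇ = (25.4 − 17.7) / 0.55 = 7.7/0.55 = 14.0 cmH2O·s/L.
C = Vt/(Pplat − PEEP) = 445.5 / (17.7 − 8) = 445.5/9.7 = 45.928 mL/cmH2O.
τ = R × C = 14.0 × 0.04593 L/cmH2O = 0.643 s.
t = −τ·ln(1 − 0.90) = −0.643·ln(0.1) = 1.481 s.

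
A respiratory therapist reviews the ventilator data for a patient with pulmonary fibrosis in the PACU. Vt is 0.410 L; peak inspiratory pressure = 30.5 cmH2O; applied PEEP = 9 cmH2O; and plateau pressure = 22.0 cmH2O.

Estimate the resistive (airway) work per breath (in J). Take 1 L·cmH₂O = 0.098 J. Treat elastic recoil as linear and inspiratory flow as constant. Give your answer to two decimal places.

0.34

With constant inspiratory flow the resistive pressure is constant at PIP − Pplat = 30.5 − 22.0 = 8.5 cmH2O, so resistive work = 8.5 × 0.410 = 3.485 L·cmH2O.
× 0.098 J/(L·cmH2O) → 0.3415 J.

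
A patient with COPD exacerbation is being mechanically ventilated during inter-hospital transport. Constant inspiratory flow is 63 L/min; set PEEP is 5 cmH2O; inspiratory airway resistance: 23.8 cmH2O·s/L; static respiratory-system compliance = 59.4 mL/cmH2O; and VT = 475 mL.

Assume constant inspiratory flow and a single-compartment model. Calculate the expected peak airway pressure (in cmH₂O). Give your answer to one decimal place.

Flow: 63 L/min ÷ 60 = 1.05 L/s.
Equation of motion (constant flow): PIP = Vt/C + R·V̇ + PEEP.
PIP = 475/59.4 + 23.8×1.05 + 5 = 7.997 + 24.99 + 5 = 37.987 cmH2O.

38.0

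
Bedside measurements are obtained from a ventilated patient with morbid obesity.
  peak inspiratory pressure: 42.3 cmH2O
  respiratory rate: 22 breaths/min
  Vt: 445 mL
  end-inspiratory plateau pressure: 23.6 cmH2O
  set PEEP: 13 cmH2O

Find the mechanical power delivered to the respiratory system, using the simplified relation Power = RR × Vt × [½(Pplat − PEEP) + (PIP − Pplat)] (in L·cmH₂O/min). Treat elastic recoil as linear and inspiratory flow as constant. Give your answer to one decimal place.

235.0

Per-breath work = Vt × [½(Pplat−PEEP) + (PIP−Pplat)] = 0.445 × [0.5×10.6 + 18.7] = 0.445 × 24.0 = 10.68 L·cmH2O.
Power = 22 × 10.68 = 234.96 L·cmH2O/min.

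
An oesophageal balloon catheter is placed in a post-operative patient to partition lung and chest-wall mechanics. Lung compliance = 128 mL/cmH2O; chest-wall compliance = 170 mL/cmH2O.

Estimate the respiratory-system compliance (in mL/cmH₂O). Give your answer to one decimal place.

73.0

Lung and chest wall are elastances in series: 1/Crs = 1/CL + 1/Ccw.
1/Crs = 1/128 + 1/170 = 0.01369.
Crs = 73.046 mL/cmH2O.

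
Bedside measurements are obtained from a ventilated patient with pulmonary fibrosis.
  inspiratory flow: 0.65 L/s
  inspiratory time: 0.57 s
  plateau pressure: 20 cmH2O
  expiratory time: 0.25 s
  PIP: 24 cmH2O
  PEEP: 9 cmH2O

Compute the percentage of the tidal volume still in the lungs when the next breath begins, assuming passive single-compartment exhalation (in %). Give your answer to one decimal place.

29.9

Vt = flow × Ti = 0.65 L/s × 0.57 s × 1000 mL/L = 370.5 mL.
R = (PIP − Pplat)/V̇ = (24 − 20) / 0.65 = 4.0/0.65 = 6.154 cmH2O·s/L.
C = Vt/(Pplat − PEEP) = 370.5 / (20 − 9) = 370.5/11.0 = 33.682 mL/cmH2O.
τ = R × C = 6.154 × 0.03368 L/cmH2O = 0.2073 s.
Fraction remaining at end-expiration = e^(−Te/τ) = e^(−0.25/0.2073) = 0.2994 → 29.94%.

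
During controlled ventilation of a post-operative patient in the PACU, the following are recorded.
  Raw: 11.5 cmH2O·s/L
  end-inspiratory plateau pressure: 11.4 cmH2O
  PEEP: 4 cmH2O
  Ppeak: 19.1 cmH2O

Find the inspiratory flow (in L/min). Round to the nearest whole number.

40

flow = (PIP − Pplat) / Raw = (19.1 − 11.4) / 11.5 = 0.6696 L/s × 60 = 40.176 L/min.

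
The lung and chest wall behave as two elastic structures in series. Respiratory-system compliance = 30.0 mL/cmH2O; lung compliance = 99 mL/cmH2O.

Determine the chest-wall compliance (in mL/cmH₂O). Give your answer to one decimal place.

1/Ccw = 1/Crs − 1/CL.
1/Ccw = 1/30.0 − 1/99 = 0.02323.
Ccw = 43.048 mL/cmH2O.

43.0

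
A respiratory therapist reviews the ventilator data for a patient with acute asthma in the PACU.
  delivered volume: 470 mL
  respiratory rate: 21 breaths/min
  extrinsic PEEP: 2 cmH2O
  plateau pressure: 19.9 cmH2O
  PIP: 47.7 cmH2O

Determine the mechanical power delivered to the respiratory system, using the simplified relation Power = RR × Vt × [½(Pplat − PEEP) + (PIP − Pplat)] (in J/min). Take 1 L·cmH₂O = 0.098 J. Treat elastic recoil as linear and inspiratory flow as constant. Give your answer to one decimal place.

35.5

Per-breath work = Vt × [½(Pplat−PEEP) + (PIP−Pplat)] = 0.470 × [0.5×17.9 + 27.8] = 0.470 × 36.75 = 17.273 L·cmH2O.
Power = 21 × 17.273 = 362.73 L·cmH2O/min.
× 0.098 J/(L·cmH2O) → 35.548 J/min.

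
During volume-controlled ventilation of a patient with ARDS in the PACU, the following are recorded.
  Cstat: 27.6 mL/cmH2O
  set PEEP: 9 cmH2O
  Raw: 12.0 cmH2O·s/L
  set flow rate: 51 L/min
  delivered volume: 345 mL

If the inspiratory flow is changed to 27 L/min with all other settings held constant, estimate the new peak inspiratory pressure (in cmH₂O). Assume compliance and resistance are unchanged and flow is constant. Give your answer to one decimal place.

26.9

Flow: 51 L/min ÷ 60 = 0.85 L/s.
New flow: 27 L/min ÷ 60 = 0.45 L/s.
PIP = Vt/C + R·V̇ + PEEP (constant-flow equation of motion).
Only the resistive term changes: ΔPIP = R × ΔV̇ = 12.0 × (0.45 − 0.85) = 12.0 × -0.4 = -4.8 cmH2O.
Original PIP = 345/27.6 + 12.0×0.85 + 9 = 31.7 cmH2O; new PIP = 31.7 + (-4.8) = 26.9 cmH2O.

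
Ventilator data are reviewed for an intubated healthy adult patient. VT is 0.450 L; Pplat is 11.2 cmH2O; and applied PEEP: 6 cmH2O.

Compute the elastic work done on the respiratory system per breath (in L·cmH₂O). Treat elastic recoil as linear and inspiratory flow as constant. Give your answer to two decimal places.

1.17

Elastic work ≈ ½ × (Pplat − PEEP) × Vt = 0.5 × (11.2 − 6) × 0.450 L = 0.5 × 5.2 × 0.450 = 1.17 L·cmH2O.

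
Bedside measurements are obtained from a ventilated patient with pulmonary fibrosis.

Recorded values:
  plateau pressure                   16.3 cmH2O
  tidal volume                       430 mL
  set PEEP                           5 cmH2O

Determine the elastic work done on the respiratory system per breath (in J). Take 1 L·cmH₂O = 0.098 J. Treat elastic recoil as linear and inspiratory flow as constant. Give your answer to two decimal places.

Elastic work ≈ ½ × (Pplat − PEEP) × Vt = 0.5 × (16.3 − 5) × 0.430 L = 0.5 × 11.3 × 0.430 = 2.43 L·cmH2O.
× 0.098 J/(L·cmH2O) → 0.2381 J.

0.24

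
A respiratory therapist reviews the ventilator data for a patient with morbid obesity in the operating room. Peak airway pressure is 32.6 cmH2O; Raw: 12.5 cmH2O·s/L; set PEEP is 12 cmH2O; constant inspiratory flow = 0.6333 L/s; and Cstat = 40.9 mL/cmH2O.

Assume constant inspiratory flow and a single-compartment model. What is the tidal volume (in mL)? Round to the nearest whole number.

519

Equation of motion (constant flow): PIP = Vt/C + R·V̇ + PEEP.
Vt/C = PIP − R·V̇ − PEEP = 32.6 − 7.916 − 12 = 12.684 cmH2O.
Vt = C × 12.684 = 40.9 × 12.684 = 518.78 mL.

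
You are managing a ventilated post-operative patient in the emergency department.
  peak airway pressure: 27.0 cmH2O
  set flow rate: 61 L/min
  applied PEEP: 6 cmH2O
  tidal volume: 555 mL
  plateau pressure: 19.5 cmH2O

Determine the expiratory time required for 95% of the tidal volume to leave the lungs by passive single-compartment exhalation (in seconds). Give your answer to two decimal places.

0.91

Flow: 61 L/min ÷ 60 = 1.0167 L/s.
R = (PIP − Pplat)/V̇ = (27.0 − 19.5) / 1.0167 = 7.5/1.0167 = 7.377 cmH2O·s/L.
C = Vt/(Pplat − PEEP) = 555.0 / (19.5 − 6) = 555.0/13.5 = 41.111 mL/cmH2O.
τ = R × C = 7.377 × 0.04111 L/cmH2O = 0.3033 s.
t = −τ·ln(1 − 0.95) = −0.3033·ln(0.05) = 0.9086 s.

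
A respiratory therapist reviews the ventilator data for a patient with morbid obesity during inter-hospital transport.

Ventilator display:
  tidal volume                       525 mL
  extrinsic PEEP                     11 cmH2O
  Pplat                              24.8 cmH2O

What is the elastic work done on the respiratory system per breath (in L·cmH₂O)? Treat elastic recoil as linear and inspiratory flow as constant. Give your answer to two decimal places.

3.62

Elastic work ≈ ½ × (Pplat − PEEP) × Vt = 0.5 × (24.8 − 11) × 0.525 L = 0.5 × 13.8 × 0.525 = 3.623 L·cmH2O.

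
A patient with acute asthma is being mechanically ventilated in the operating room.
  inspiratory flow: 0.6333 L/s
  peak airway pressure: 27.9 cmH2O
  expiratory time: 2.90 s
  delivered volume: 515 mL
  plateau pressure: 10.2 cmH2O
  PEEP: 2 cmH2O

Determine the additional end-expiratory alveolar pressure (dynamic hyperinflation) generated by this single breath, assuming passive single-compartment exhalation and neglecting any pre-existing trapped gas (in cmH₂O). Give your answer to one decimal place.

1.6

R = (PIP − Pplat)/V̇ = (27.9 − 10.2) / 0.6333 = 17.7/0.6333 = 27.949 cmH2O·s/L.
C = Vt/(Pplat − PEEP) = 515.0 / (10.2 − 2) = 515.0/8.2 = 62.805 mL/cmH2O.
τ = R × C = 27.949 × 0.06281 L/cmH2O = 1.755 s.
Fraction remaining = e^(−Te/τ) = e^(−2.90/1.755) = 0.1916; trapped volume = 515.0 × 0.1916 = 98.674 mL.
Additional alveolar pressure from trapping ≈ V_trapped / C = 98.674 / 62.805 = 1.571 cmH2O.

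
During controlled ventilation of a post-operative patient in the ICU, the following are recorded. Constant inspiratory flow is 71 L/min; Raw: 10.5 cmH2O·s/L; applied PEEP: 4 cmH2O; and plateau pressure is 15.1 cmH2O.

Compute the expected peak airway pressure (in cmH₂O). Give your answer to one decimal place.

27.5

Flow: 71 L/min ÷ 60 = 1.1833 L/s.
PIP = Pplat + Raw × flow = 15.1 + 10.5 × 1.1833 = 15.1 + 12.425 = 27.525 cmH2O.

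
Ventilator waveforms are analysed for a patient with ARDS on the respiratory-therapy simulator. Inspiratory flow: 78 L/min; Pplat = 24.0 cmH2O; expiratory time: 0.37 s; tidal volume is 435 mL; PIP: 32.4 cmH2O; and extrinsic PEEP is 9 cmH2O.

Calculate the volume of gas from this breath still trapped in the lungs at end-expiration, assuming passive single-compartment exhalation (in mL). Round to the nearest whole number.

60

Flow: 78 L/min ÷ 60 = 1.3 L/s.
R = (PIP − Pplat)/V̇ = (32.4 − 24.0) / 1.3 = 8.4/1.3 = 6.462 cmH2O·s/L.
C = Vt/(Pplat − PEEP) = 435.0 / (24.0 − 9) = 435.0/15.0 = 29.0 mL/cmH2O.
τ = R × C = 6.462 × 0.029 L/cmH2O = 0.1874 s.
Fraction remaining = e^(−Te/τ) = e^(−0.37/0.1874) = 0.1388.
Trapped volume = 435.0 × 0.1388 = 60.378 mL.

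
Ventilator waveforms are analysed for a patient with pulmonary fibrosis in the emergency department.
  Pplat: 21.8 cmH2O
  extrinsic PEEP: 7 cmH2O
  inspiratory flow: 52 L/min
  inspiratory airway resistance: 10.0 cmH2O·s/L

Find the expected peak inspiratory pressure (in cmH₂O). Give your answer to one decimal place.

30.5

Flow: 52 L/min ÷ 60 = 0.8667 L/s.
PIP = Pplat + Raw × flow = 21.8 + 10.0 × 0.8667 = 21.8 + 8.667 = 30.467 cmH2O.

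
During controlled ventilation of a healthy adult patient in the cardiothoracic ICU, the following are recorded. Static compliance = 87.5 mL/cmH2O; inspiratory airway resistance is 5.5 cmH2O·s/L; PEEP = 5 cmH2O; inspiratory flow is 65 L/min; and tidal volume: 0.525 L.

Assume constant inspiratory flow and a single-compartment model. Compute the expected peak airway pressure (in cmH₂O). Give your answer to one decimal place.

Flow: 65 L/min ÷ 60 = 1.0833 L/s.
Equation of motion (constant flow): PIP = Vt/C + R·V̇ + PEEP.
PIP = 525/87.5 + 5.5×1.0833 + 5 = 6.0 + 5.958 + 5 = 16.958 cmH2O.

17.0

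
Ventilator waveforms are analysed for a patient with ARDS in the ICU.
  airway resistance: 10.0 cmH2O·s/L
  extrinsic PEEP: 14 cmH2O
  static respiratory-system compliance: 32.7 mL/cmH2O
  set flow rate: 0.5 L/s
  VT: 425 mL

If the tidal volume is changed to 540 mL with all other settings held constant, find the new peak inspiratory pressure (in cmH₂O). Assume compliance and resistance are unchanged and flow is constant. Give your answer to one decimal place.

PIP = Vt/C + R·V̇ + PEEP (constant-flow equation of motion).
Only the elastic term changes: ΔPIP = ΔVt / C = (540 − 425) / 32.7 = 3.517 cmH2O.
Original PIP = 425/32.7 + 10.0×0.5 + 14 = 31.997 cmH2O; new PIP = 31.997 + (3.517) = 35.514 cmH2O.

35.5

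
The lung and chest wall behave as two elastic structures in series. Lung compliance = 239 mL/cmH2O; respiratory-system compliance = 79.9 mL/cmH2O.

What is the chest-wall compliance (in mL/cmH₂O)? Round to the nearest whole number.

1/Ccw = 1/Crs − 1/CL.
1/Ccw = 1/79.9 − 1/239 = 0.008332.
Ccw = 120.02 mL/cmH2O.

120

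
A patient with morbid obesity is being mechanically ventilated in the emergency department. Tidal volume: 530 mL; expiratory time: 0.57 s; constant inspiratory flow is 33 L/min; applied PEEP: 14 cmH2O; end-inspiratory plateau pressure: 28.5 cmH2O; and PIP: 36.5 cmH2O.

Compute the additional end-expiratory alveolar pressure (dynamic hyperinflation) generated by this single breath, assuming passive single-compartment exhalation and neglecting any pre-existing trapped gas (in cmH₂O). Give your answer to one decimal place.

Flow: 33 L/min ÷ 60 = 0.55 L/s.
R = (PIP − Pplat)/V̇ = (36.5 − 28.5) / 0.55 = 8.0/0.55 = 14.545 cmH2O·s/L.
C = Vt/(Pplat − PEEP) = 530.0 / (28.5 − 14) = 530.0/14.5 = 36.552 mL/cmH2O.
τ = R × C = 14.545 × 0.03655 L/cmH2O = 0.5316 s.
Fraction remaining = e^(−Te/τ) = e^(−0.57/0.5316) = 0.3422; trapped volume = 530.0 × 0.3422 = 181.37 mL.
Additional alveolar pressure from trapping ≈ V_trapped / C = 181.37 / 36.552 = 4.962 cmH2O.

5.0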